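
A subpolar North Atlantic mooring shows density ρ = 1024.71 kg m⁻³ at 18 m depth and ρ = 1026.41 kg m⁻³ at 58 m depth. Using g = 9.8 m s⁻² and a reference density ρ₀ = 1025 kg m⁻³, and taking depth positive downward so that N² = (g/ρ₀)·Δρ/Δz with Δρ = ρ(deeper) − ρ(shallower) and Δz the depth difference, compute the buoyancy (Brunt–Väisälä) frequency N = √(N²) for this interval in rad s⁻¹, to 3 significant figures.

Δρ = 1026.41 − 1024.71 = 1.70 kg m⁻³ over Δz = 58 − 18 = 40 m.
N² = (9.8/1025) × (1.70/40) = 4.0634 × 10⁻⁴ s⁻².
N = √(4.0634 × 10⁻⁴) = 0.020158 rad s⁻¹ ≈ 0.0202 rad s⁻¹.

0.0202 rad s⁻¹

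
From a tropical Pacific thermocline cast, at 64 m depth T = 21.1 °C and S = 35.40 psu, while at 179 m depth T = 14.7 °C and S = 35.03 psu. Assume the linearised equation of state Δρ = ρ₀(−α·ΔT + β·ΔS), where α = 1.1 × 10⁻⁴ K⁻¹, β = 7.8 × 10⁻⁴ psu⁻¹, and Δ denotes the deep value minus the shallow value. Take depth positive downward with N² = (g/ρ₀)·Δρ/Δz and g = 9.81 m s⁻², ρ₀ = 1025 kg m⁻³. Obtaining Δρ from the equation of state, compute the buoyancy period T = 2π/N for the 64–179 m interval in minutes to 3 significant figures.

ΔT = -6.4 K, ΔS = -0.37 psu (deep − shallow).
Δρ/ρ₀ = −αΔT + βΔS = 7.04 × 10⁻⁴ − 2.886 × 10⁻⁴ = 4.154 × 10⁻⁴, so Δρ ≈ 0.4258 kg m⁻³.
N² = (g/ρ₀)·Δρ/Δz = g·(Δρ/ρ₀)/Δz = 9.81 × 4.154 × 10⁻⁴ / 115 = 3.5435 × 10⁻⁵ s⁻².
N = √(3.5435 × 10⁻⁵) = 5.9527 × 10⁻³ rad s⁻¹ → T = 2π/N = 1.0555 × 10³ s = 17.592 min ≈ 17.6 min.

17.6 min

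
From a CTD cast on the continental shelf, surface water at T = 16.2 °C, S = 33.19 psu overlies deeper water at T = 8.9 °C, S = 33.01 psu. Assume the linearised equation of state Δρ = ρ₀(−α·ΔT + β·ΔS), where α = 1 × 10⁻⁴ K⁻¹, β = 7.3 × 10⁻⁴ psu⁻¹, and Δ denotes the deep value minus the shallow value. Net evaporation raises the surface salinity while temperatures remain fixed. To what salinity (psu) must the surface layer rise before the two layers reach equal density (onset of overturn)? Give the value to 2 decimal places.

34.01 psu

Neutral buoyancy requires −α(T_deep − T_surf) + β(S_deep − S_surf′) = 0.
S_surf′ = S_deep − (α/β)·ΔT = 33.01 − (1 × 10⁻⁴/7.3 × 10⁻⁴)·(-7.3) = 34.0100 psu.
Increase required: 34.0100 − 33.19 = 0.8200 psu.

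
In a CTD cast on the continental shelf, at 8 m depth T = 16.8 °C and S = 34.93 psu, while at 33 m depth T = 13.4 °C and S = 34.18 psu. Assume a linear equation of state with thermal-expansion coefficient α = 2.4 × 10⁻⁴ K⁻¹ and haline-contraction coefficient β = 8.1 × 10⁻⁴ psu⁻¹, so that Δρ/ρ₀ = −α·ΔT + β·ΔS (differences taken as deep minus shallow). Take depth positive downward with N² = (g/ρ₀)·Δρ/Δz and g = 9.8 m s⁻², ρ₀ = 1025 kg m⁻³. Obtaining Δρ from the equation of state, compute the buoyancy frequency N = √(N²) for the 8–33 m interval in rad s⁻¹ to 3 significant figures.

ΔT = -3.4 K, ΔS = -0.75 psu (deep − shallow).
Δρ/ρ₀ = −αΔT + βΔS = 8.16 × 10⁻⁴ − 6.075 × 10⁻⁴ = 2.085 × 10⁻⁴, so Δρ ≈ 0.2137 kg m⁻³.
N² = (g/ρ₀)·Δρ/Δz = g·(Δρ/ρ₀)/Δz = 9.8 × 2.085 × 10⁻⁴ / 25 = 8.1732 × 10⁻⁵ s⁻².
N = √(8.1732 × 10⁻⁵) = 9.0406 × 10⁻³ rad s⁻¹ ≈ 9.04 × 10⁻³ rad s⁻¹.

9.04 × 10⁻³ rad s⁻¹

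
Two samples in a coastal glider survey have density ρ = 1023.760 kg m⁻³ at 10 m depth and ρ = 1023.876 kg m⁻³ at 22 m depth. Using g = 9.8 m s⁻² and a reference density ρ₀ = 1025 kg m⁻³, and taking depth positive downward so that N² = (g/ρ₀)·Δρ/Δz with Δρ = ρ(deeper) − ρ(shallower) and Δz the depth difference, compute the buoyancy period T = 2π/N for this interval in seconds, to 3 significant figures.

Δρ = 1023.876 − 1023.760 = 0.116 kg m⁻³ over Δz = 22 − 10 = 12 m.
N² = (9.8/1025) × (0.116/12) = 9.2423 × 10⁻⁵ s⁻².
N = √(9.2423 × 10⁻⁵) = 9.6137 × 10⁻³ rad s⁻¹, so T = 2π/N = 653.57 s ≈ 654 s.

654 s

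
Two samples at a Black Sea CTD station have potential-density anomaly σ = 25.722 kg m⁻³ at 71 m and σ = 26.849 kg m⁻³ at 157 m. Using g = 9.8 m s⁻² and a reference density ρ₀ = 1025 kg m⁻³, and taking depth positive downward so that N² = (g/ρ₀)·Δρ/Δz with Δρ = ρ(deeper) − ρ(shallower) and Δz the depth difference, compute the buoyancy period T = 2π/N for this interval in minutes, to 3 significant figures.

9.36 min

Δρ = 1026.849 − 1025.722 = 1.127 kg m⁻³ over Δz = 157 − 71 = 86 m.
N² = (9.8/1025) × (1.127/86) = 1.2529 × 10⁻⁴ s⁻².
N = √(1.2529 × 10⁻⁴) = 0.011193 rad s⁻¹, so T = 2π/N = 561.35 s = 9.3558 min ≈ 9.36 min.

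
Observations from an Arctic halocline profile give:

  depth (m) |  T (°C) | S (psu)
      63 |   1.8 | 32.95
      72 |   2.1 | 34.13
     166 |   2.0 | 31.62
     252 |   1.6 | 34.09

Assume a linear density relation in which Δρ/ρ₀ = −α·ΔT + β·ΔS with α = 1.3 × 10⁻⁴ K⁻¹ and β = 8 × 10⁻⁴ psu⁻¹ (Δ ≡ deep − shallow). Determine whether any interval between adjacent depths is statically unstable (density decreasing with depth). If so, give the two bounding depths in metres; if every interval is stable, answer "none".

Evaluate Δρ/ρ₀ = −αΔT + βΔS across each adjacent pair:
  63–72 m: −αΔT+βΔS = −(1.3 × 10⁻⁴)(+0.3)+(8 × 10⁻⁴)(+1.18) = 9.0 × 10⁻⁴ → stable
  72–166 m: −αΔT+βΔS = −(1.3 × 10⁻⁴)(-0.1)+(8 × 10⁻⁴)(-2.51) = -2.0 × 10⁻³ → UNSTABLE
  166–252 m: −αΔT+βΔS = −(1.3 × 10⁻⁴)(-0.4)+(8 × 10⁻⁴)(+2.47) = 2.0 × 10⁻³ → stable
The 72–166 m interval has Δρ < 0: lighter water underlies denser water.

72–166 m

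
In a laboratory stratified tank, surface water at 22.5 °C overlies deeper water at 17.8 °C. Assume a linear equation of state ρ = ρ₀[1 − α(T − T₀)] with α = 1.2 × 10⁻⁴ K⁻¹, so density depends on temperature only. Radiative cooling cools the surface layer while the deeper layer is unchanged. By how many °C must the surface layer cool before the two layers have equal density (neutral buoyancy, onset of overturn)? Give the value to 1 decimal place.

4.7 °C

With temperature the only control, equal density requires T_surf′ = T_deep.
T_surf′ = 17.8 °C.
Cooling required: 22.5 − 17.8 = 4.7 °C.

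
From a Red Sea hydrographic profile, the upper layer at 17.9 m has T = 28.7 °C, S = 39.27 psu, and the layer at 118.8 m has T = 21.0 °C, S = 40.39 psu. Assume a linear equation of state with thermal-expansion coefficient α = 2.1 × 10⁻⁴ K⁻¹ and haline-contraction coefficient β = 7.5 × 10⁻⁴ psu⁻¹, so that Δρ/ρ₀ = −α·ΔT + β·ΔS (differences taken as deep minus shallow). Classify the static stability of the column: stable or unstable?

ΔT = 21.0 − 28.7 = -7.7 K and ΔS = 40.39 − 39.27 = +1.12 psu (deep − shallow).
−αΔT = 1.617 × 10⁻³; βΔS = 8.40 × 10⁻⁴; sum Δρ/ρ₀ = 2.457 × 10⁻³.
Δρ/ρ₀ > 0, so Δρ > 0: deeper water is denser → statically stable.

stable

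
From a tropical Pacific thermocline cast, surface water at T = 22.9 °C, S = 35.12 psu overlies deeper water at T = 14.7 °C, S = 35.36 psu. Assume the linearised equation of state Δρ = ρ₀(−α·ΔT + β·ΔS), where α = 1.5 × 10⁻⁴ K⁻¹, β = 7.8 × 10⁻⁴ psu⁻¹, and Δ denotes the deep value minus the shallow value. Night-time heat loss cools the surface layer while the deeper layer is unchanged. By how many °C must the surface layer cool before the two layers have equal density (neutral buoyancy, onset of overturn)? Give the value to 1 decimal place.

9.4 °C

Neutral buoyancy requires Δρ = 0, i.e. −α(T_deep − T_surf′) + β(S_deep − S_surf) = 0.
T_surf′ = T_deep − (β/α)·ΔS = 14.7 − (7.8 × 10⁻⁴/1.5 × 10⁻⁴)·(+0.24) = 13.452 °C.
Cooling required: 22.9 − (13.452) = 9.448 °C.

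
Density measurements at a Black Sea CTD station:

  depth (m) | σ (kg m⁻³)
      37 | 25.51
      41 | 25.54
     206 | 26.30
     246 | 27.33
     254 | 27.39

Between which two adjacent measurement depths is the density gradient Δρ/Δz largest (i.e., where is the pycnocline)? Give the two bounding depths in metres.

Compute the density gradient over each adjacent pair:
  37–41 m: Δρ/Δz = 0.03/4 = 7.5 × 10⁻³ kg m⁻⁴
  41–206 m: Δρ/Δz = 0.76/165 = 4.6 × 10⁻³ kg m⁻⁴
  206–246 m: Δρ/Δz = 1.03/40 = 0.026 kg m⁻⁴
  246–254 m: Δρ/Δz = 0.06/8 = 7.5 × 10⁻³ kg m⁻⁴
The largest gradient is in the 206–246 m interval — the pycnocline.

206–246 m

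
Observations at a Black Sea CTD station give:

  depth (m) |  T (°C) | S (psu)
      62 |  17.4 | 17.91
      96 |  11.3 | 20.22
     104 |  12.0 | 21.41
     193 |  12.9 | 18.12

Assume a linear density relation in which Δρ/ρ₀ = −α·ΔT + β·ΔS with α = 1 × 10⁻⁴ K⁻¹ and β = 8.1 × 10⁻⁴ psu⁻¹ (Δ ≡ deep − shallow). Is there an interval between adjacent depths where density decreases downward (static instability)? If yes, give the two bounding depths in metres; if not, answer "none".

Evaluate Δρ/ρ₀ = −αΔT + βΔS across each adjacent pair:
  62–96 m: −αΔT+βΔS = −(1 × 10⁻⁴)(-6.1)+(8.1 × 10⁻⁴)(+2.31) = 2.5 × 10⁻³ → stable
  96–104 m: −αΔT+βΔS = −(1 × 10⁻⁴)(+0.7)+(8.1 × 10⁻⁴)(+1.19) = 8.9 × 10⁻⁴ → stable
  104–193 m: −αΔT+βΔS = −(1 × 10⁻⁴)(+0.9)+(8.1 × 10⁻⁴)(-3.29) = -2.8 × 10⁻³ → UNSTABLE
The 104–193 m interval has Δρ < 0: lighter water underlies denser water.

104–193 m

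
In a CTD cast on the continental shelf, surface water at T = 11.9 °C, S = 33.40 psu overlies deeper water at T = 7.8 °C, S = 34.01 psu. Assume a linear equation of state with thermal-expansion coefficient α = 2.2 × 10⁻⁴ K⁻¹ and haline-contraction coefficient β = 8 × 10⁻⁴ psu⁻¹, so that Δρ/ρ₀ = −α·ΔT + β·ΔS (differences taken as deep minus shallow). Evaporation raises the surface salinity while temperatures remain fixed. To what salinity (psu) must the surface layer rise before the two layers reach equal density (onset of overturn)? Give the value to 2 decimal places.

Neutral buoyancy requires −α(T_deep − T_surf) + β(S_deep − S_surf′) = 0.
S_surf′ = S_deep − (α/β)·ΔT = 34.01 − (2.2 × 10⁻⁴/8 × 10⁻⁴)·(-4.1) = 35.1375 psu.
Increase required: 35.1375 − 33.40 = 1.7375 psu.

35.14 psu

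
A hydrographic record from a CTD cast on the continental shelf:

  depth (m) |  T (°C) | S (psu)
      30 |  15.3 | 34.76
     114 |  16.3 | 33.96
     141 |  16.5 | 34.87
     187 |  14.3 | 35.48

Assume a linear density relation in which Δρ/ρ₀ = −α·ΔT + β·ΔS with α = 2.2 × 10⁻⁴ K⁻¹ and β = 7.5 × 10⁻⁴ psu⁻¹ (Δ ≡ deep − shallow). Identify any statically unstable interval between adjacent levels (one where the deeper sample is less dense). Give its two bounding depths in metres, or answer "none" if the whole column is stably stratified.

Evaluate Δρ/ρ₀ = −αΔT + βΔS across each adjacent pair:
  30–114 m: −αΔT+βΔS = −(2.2 × 10⁻⁴)(+1.0)+(7.5 × 10⁻⁴)(-0.80) = -8.2 × 10⁻⁴ → UNSTABLE
  114–141 m: −αΔT+βΔS = −(2.2 × 10⁻⁴)(+0.2)+(7.5 × 10⁻⁴)(+0.91) = 6.4 × 10⁻⁴ → stable
  141–187 m: −αΔT+βΔS = −(2.2 × 10⁻⁴)(-2.2)+(7.5 × 10⁻⁴)(+0.61) = 9.4 × 10⁻⁴ → stable
The 30–114 m interval has Δρ < 0: lighter water underlies denser water.

30–114 m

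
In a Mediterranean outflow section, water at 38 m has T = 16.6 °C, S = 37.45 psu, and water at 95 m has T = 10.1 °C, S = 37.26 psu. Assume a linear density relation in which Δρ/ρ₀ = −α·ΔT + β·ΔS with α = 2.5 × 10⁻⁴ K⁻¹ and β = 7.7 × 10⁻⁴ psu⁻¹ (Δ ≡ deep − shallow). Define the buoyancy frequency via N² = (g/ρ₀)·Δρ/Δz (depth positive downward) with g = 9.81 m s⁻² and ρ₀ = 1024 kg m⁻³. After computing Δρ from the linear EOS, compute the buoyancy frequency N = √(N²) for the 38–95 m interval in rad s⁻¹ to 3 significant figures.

0.0160 rad s⁻¹

ΔT = -6.5 K, ΔS = -0.19 psu (deep − shallow).
Δρ/ρ₀ = −αΔT + βΔS = 1.625 × 10⁻³ − 1.463 × 10⁻⁴ = 1.4787 × 10⁻³, so Δρ ≈ 1.514 kg m⁻³.
N² = (g/ρ₀)·Δρ/Δz = g·(Δρ/ρ₀)/Δz = 9.81 × 1.4787 × 10⁻³ / 57 = 2.5449 × 10⁻⁴ s⁻².
N = √(2.5449 × 10⁻⁴) = 0.015953 rad s⁻¹ ≈ 0.0160 rad s⁻¹.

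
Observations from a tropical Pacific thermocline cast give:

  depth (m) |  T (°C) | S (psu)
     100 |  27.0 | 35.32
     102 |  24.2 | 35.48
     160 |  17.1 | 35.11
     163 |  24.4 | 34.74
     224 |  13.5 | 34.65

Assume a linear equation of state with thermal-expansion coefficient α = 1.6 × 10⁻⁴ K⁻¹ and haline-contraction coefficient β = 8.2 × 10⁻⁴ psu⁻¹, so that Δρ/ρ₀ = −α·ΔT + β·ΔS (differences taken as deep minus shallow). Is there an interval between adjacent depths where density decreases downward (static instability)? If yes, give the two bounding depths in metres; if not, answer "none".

160–163 m

Evaluate Δρ/ρ₀ = −αΔT + βΔS across each adjacent pair:
  100–102 m: −αΔT+βΔS = −(1.6 × 10⁻⁴)(-2.8)+(8.2 × 10⁻⁴)(+0.16) = 5.8 × 10⁻⁴ → stable
  102–160 m: −αΔT+βΔS = −(1.6 × 10⁻⁴)(-7.1)+(8.2 × 10⁻⁴)(-0.37) = 8.3 × 10⁻⁴ → stable
  160–163 m: −αΔT+βΔS = −(1.6 × 10⁻⁴)(+7.3)+(8.2 × 10⁻⁴)(-0.37) = -1.5 × 10⁻³ → UNSTABLE
  163–224 m: −αΔT+βΔS = −(1.6 × 10⁻⁴)(-10.9)+(8.2 × 10⁻⁴)(-0.09) = 1.7 × 10⁻³ → stable
The 160–163 m interval has Δρ < 0: lighter water underlies denser water.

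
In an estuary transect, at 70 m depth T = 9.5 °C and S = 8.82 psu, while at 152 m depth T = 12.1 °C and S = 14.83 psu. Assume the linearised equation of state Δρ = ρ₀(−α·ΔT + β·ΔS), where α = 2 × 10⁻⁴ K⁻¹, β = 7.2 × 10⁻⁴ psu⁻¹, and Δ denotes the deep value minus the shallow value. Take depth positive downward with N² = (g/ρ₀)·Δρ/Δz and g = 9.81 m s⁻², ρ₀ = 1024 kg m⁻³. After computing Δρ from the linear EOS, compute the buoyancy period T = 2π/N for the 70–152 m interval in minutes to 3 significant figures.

ΔT = +2.6 K, ΔS = +6.01 psu (deep − shallow).
Δρ/ρ₀ = −αΔT + βΔS = -5.20 × 10⁻⁴ + 4.3272 × 10⁻³ = 3.8072 × 10⁻³, so Δρ ≈ 3.899 kg m⁻³.
N² = (g/ρ₀)·Δρ/Δz = g·(Δρ/ρ₀)/Δz = 9.81 × 3.8072 × 10⁻³ / 82 = 4.5547 × 10⁻⁴ s⁻².
N = √(4.5547 × 10⁻⁴) = 0.021342 rad s⁻¹ → T = 2π/N = 294.40 s = 4.9067 min ≈ 4.91 min.

4.91 min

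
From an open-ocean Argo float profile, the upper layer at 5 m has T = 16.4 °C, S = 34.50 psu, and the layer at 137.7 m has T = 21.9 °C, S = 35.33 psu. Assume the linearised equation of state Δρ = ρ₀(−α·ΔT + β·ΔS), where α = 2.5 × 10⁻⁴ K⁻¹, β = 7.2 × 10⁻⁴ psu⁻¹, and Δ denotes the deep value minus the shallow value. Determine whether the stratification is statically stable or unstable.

ΔT = 21.9 − 16.4 = +5.5 K and ΔS = 35.33 − 34.50 = +0.83 psu (deep − shallow).
−αΔT = -1.375 × 10⁻³; βΔS = 5.976 × 10⁻⁴; sum Δρ/ρ₀ = -7.774 × 10⁻⁴.
Δρ/ρ₀ < 0, so Δρ < 0: deeper water is lighter → statically unstable; the column would overturn.

unstable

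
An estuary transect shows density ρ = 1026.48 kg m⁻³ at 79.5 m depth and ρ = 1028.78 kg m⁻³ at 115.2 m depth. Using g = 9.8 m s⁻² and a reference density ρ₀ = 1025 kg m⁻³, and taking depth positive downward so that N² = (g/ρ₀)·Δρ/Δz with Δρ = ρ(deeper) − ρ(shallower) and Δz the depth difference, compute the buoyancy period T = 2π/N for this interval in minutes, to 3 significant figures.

4.22 min

Δρ = 1028.78 − 1026.48 = 2.30 kg m⁻³ over Δz = 115.2 − 79.5 = 35.7 m.
N² = (9.8/1025) × (2.30/35.7) = 6.1597 × 10⁻⁴ s⁻².
N = √(6.1597 × 10⁻⁴) = 0.024819 rad s⁻¹, so T = 2π/N = 253.16 s = 4.2193 min ≈ 4.22 min.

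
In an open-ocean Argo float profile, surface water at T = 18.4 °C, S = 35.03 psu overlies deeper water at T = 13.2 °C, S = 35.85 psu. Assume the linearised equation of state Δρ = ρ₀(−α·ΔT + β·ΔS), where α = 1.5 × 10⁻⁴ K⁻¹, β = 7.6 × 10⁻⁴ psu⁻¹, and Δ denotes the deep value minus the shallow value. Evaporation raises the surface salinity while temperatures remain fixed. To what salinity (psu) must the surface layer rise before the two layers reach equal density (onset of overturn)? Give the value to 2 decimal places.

36.88 psu

Neutral buoyancy requires −α(T_deep − T_surf) + β(S_deep − S_surf′) = 0.
S_surf′ = S_deep − (α/β)·ΔT = 35.85 − (1.5 × 10⁻⁴/7.6 × 10⁻⁴)·(-5.2) = 36.8763 psu.
Increase required: 36.8763 − 35.03 = 1.8463 psu.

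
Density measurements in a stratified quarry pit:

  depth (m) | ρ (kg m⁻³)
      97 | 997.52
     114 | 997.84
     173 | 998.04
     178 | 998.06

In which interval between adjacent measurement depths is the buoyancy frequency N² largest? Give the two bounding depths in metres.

97–114 m

Compute the density gradient over each adjacent pair:
  97–114 m: Δρ/Δz = 0.32/17 = 0.019 kg m⁻⁴
  114–173 m: Δρ/Δz = 0.20/59 = 3.4 × 10⁻³ kg m⁻⁴
  173–178 m: Δρ/Δz = 0.02/5 = 4.0 × 10⁻³ kg m⁻⁴
The largest gradient is in the 97–114 m interval — the pycnocline.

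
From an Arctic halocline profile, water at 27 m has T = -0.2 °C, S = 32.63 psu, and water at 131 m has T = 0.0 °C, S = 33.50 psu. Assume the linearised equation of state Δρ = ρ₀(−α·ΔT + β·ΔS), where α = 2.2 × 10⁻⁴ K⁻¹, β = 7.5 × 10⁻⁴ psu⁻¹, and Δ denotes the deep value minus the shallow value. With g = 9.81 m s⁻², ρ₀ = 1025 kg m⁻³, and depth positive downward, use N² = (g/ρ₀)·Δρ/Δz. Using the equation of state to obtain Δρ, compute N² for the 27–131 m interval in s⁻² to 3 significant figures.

5.74 × 10⁻⁵ s⁻²

ΔT = +0.2 K, ΔS = +0.87 psu (deep − shallow).
Δρ/ρ₀ = −αΔT + βΔS = -4.40 × 10⁻⁵ + 6.525 × 10⁻⁴ = 6.085 × 10⁻⁴, so Δρ ≈ 0.6237 kg m⁻³.
N² = (g/ρ₀)·Δρ/Δz = g·(Δρ/ρ₀)/Δz = 9.81 × 6.085 × 10⁻⁴ / 104 = 5.7398 × 10⁻⁵ s⁻² ≈ 5.74 × 10⁻⁵ s⁻².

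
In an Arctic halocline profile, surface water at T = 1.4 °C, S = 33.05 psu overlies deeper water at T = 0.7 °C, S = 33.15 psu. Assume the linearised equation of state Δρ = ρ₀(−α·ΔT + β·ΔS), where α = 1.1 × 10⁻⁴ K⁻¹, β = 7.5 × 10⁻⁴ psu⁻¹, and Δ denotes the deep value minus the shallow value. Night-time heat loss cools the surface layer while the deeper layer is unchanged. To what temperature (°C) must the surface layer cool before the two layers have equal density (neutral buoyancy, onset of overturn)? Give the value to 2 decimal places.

Neutral buoyancy requires Δρ = 0, i.e. −α(T_deep − T_surf′) + β(S_deep − S_surf) = 0.
T_surf′ = T_deep − (β/α)·ΔS = 0.7 − (7.5 × 10⁻⁴/1.1 × 10⁻⁴)·(+0.10) = 0.0182 °C.
Cooling required: 1.4 − (0.0182) = 1.3818 °C.

0.02 °C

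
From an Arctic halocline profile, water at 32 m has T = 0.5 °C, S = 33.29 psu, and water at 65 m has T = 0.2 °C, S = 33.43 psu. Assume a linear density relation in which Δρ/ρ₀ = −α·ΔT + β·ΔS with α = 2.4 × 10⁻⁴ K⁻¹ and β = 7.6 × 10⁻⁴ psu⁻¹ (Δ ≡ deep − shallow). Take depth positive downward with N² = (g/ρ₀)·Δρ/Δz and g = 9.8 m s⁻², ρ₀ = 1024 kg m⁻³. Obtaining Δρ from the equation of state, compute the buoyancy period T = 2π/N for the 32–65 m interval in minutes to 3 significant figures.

ΔT = -0.3 K, ΔS = +0.14 psu (deep − shallow).
Δρ/ρ₀ = −αΔT + βΔS = 7.20 × 10⁻⁵ + 1.064 × 10⁻⁴ = 1.784 × 10⁻⁴, so Δρ ≈ 0.1827 kg m⁻³.
N² = (g/ρ₀)·Δρ/Δz = g·(Δρ/ρ₀)/Δz = 9.8 × 1.784 × 10⁻⁴ / 33 = 5.2979 × 10⁻⁵ s⁻².
N = √(5.2979 × 10⁻⁵) = 7.2787 × 10⁻³ rad s⁻¹ → T = 2π/N = 863.23 s = 14.387 min ≈ 14.4 min.

14.4 min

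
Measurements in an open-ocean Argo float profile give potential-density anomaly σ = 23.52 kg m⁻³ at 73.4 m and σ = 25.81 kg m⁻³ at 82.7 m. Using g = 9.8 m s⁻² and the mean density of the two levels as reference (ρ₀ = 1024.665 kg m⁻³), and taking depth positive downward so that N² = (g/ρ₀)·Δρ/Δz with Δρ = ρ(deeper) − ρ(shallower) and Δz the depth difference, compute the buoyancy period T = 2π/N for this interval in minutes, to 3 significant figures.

Δρ = 1025.81 − 1023.52 = 2.29 kg m⁻³ over Δz = 82.7 − 73.4 = 9.3 m.
N² = (9.8/1024.665) × (2.29/9.3) = 2.3550 × 10⁻³ s⁻².
N = √(2.3550 × 10⁻³) = 0.048528 rad s⁻¹, so T = 2π/N = 129.48 s = 2.1580 min ≈ 2.16 min.

2.16 min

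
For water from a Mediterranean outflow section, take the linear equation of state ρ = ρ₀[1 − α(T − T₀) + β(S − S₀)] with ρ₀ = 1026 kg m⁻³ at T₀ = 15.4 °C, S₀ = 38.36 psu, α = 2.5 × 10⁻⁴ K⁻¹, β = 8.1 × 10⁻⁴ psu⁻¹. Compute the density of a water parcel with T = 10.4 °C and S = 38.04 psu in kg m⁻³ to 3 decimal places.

T − T₀ = -5.0 K, S − S₀ = -0.32 psu.
Bracket = 1 − α·(-5.0) + β·(-0.32) = 1 + (9.908 × 10⁻⁴) = 1.0009908.
ρ = 1026 × 1.0009908 = 1027.017 kg m⁻³.

1027.017 kg m⁻³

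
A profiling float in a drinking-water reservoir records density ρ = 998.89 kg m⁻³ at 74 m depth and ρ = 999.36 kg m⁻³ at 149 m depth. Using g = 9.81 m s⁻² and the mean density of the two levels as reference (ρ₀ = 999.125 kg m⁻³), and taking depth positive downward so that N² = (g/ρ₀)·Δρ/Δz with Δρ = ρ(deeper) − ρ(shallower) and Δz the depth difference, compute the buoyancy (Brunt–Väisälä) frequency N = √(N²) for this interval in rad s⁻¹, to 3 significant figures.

Δρ = 999.36 − 998.89 = 0.47 kg m⁻³ over Δz = 149 − 74 = 75 m.
N² = (9.81/999.125) × (0.47/75) = 6.1530 × 10⁻⁵ s⁻².
N = √(6.1530 × 10⁻⁵) = 7.8441 × 10⁻³ rad s⁻¹ ≈ 7.84 × 10⁻³ rad s⁻¹.

7.84 × 10⁻³ rad s⁻¹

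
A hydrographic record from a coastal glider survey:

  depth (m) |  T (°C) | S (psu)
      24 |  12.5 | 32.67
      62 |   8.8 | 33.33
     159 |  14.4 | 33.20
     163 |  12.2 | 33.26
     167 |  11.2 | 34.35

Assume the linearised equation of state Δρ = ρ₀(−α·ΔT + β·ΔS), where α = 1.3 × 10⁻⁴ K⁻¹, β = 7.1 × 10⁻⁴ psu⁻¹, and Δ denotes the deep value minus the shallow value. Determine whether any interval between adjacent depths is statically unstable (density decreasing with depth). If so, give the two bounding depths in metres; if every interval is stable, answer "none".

Evaluate Δρ/ρ₀ = −αΔT + βΔS across each adjacent pair:
  24–62 m: −αΔT+βΔS = −(1.3 × 10⁻⁴)(-3.7)+(7.1 × 10⁻⁴)(+0.66) = 9.5 × 10⁻⁴ → stable
  62–159 m: −αΔT+βΔS = −(1.3 × 10⁻⁴)(+5.6)+(7.1 × 10⁻⁴)(-0.13) = -8.2 × 10⁻⁴ → UNSTABLE
  159–163 m: −αΔT+βΔS = −(1.3 × 10⁻⁴)(-2.2)+(7.1 × 10⁻⁴)(+0.06) = 3.3 × 10⁻⁴ → stable
  163–167 m: −αΔT+βΔS = −(1.3 × 10⁻⁴)(-1.0)+(7.1 × 10⁻⁴)(+1.09) = 9.0 × 10⁻⁴ → stable
The 62–159 m interval has Δρ < 0: lighter water underlies denser water.

62–159 m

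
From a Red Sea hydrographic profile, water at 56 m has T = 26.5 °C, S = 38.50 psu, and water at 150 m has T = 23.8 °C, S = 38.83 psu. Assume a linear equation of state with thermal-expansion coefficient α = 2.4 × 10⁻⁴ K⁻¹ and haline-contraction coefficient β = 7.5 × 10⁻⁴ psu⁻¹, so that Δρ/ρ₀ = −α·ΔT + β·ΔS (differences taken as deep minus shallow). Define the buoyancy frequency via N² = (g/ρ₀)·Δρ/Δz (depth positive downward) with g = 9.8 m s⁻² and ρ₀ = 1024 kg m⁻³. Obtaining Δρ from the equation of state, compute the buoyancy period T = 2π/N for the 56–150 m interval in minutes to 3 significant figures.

10.8 min

ΔT = -2.7 K, ΔS = +0.33 psu (deep − shallow).
Δρ/ρ₀ = −αΔT + βΔS = 6.48 × 10⁻⁴ + 2.475 × 10⁻⁴ = 8.955 × 10⁻⁴, so Δρ ≈ 0.9170 kg m⁻³.
N² = (g/ρ₀)·Δρ/Δz = g·(Δρ/ρ₀)/Δz = 9.8 × 8.955 × 10⁻⁴ / 94 = 9.3361 × 10⁻⁵ s⁻².
N = √(9.3361 × 10⁻⁵) = 9.6623 × 10⁻³ rad s⁻¹ → T = 2π/N = 650.28 s = 10.838 min ≈ 10.8 min.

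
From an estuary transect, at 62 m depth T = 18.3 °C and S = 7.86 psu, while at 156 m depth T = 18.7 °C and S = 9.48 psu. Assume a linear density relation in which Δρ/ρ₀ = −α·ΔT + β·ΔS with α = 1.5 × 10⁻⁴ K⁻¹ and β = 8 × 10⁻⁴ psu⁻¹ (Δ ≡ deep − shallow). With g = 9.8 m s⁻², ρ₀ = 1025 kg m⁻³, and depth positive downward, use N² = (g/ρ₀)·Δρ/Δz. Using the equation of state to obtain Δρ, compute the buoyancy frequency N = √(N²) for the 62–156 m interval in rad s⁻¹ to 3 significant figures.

0.0114 rad s⁻¹

ΔT = +0.4 K, ΔS = +1.62 psu (deep − shallow).
Δρ/ρ₀ = −αΔT + βΔS = -6.00 × 10⁻⁵ + 1.296 × 10⁻³ = 1.236 × 10⁻³, so Δρ ≈ 1.267 kg m⁻³.
N² = (g/ρ₀)·Δρ/Δz = g·(Δρ/ρ₀)/Δz = 9.8 × 1.236 × 10⁻³ / 94 = 1.2886 × 10⁻⁴ s⁻².
N = √(1.2886 × 10⁻⁴) = 0.011352 rad s⁻¹ ≈ 0.0114 rad s⁻¹.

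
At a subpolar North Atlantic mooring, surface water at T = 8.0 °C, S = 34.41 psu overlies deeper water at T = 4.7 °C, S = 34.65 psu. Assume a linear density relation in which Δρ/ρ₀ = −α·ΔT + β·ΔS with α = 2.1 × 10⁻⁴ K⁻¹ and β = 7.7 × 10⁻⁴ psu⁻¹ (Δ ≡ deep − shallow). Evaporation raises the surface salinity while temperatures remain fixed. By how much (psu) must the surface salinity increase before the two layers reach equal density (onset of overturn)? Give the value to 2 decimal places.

Neutral buoyancy requires −α(T_deep − T_surf) + β(S_deep − S_surf′) = 0.
S_surf′ = S_deep − (α/β)·ΔT = 34.65 − (2.1 × 10⁻⁴/7.7 × 10⁻⁴)·(-3.3) = 35.5500 psu.
Increase required: 35.5500 − 34.41 = 1.1400 psu.

1.14 psu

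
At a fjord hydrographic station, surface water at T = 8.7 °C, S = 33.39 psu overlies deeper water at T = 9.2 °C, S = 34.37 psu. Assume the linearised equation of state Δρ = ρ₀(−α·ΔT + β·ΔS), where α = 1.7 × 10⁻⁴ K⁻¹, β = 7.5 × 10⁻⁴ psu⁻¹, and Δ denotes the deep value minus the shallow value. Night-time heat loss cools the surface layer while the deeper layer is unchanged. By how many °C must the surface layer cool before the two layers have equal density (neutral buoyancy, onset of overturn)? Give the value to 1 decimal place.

3.8 °C

Neutral buoyancy requires Δρ = 0, i.e. −α(T_deep − T_surf′) + β(S_deep − S_surf) = 0.
T_surf′ = T_deep − (β/α)·ΔS = 9.2 − (7.5 × 10⁻⁴/1.7 × 10⁻⁴)·(+0.98) = 4.876 °C.
Cooling required: 8.7 − (4.876) = 3.824 °C.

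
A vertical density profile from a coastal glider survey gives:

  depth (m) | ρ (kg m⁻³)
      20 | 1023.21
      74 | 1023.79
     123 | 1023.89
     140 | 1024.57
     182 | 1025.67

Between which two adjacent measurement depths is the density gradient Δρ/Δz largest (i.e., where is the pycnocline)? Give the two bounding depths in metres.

Compute the density gradient over each adjacent pair:
  20–74 m: Δρ/Δz = 0.58/54 = 0.011 kg m⁻⁴
  74–123 m: Δρ/Δz = 0.10/49 = 2.0 × 10⁻³ kg m⁻⁴
  123–140 m: Δρ/Δz = 0.68/17 = 0.040 kg m⁻⁴
  140–182 m: Δρ/Δz = 1.10/42 = 0.026 kg m⁻⁴
The largest gradient is in the 123–140 m interval — the pycnocline.

123–140 m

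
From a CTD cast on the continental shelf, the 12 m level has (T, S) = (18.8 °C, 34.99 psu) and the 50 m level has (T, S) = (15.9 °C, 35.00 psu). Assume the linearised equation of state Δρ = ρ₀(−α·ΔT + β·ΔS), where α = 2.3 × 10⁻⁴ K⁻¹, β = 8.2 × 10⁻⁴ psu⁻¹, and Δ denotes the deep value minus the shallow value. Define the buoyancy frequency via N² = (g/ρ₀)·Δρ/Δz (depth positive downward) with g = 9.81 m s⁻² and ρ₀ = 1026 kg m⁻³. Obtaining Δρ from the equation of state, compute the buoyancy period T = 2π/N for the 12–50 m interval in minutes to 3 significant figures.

7.93 min

ΔT = -2.9 K, ΔS = +0.01 psu (deep − shallow).
Δρ/ρ₀ = −αΔT + βΔS = 6.67 × 10⁻⁴ + 8.20 × 10⁻⁶ = 6.752 × 10⁻⁴, so Δρ ≈ 0.6928 kg m⁻³.
N² = (g/ρ₀)·Δρ/Δz = g·(Δρ/ρ₀)/Δz = 9.81 × 6.752 × 10⁻⁴ / 38 = 1.7431 × 10⁻⁴ s⁻².
N = √(1.7431 × 10⁻⁴) = 0.013203 rad s⁻¹ → T = 2π/N = 475.89 s = 7.9315 min ≈ 7.93 min.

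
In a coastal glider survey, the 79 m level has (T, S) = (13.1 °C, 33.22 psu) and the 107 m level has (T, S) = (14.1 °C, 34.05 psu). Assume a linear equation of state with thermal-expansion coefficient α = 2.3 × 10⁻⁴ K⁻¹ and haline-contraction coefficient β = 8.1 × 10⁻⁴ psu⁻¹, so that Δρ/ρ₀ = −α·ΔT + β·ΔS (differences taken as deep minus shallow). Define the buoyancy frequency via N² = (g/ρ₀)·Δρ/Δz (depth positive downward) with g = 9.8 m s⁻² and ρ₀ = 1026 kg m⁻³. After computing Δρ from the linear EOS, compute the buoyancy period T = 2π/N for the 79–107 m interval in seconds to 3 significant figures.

505 s

ΔT = +1.0 K, ΔS = +0.83 psu (deep − shallow).
Δρ/ρ₀ = −αΔT + βΔS = -2.30 × 10⁻⁴ + 6.723 × 10⁻⁴ = 4.423 × 10⁻⁴, so Δρ ≈ 0.4538 kg m⁻³.
N² = (g/ρ₀)·Δρ/Δz = g·(Δρ/ρ₀)/Δz = 9.8 × 4.423 × 10⁻⁴ / 28 = 1.5480 × 10⁻⁴ s⁻².
N = √(1.5480 × 10⁻⁴) = 0.012442 rad s⁻¹ → T = 2π/N = 505.00 s ≈ 505 s.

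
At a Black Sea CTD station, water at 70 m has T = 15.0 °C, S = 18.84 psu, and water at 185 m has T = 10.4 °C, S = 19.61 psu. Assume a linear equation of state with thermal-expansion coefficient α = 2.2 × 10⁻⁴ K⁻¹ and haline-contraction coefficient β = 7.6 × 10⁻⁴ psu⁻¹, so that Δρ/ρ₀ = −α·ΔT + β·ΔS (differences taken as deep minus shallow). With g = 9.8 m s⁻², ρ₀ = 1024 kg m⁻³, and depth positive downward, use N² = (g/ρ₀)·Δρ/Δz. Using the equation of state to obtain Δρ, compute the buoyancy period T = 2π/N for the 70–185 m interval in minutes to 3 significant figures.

ΔT = -4.6 K, ΔS = +0.77 psu (deep − shallow).
Δρ/ρ₀ = −αΔT + βΔS = 1.012 × 10⁻³ + 5.852 × 10⁻⁴ = 1.5972 × 10⁻³, so Δρ ≈ 1.636 kg m⁻³.
N² = (g/ρ₀)·Δρ/Δz = g·(Δρ/ρ₀)/Δz = 9.8 × 1.5972 × 10⁻³ / 115 = 1.3611 × 10⁻⁴ s⁻².
N = √(1.3611 × 10⁻⁴) = 0.011667 rad s⁻¹ → T = 2π/N = 538.54 s = 8.9757 min ≈ 8.98 min.

8.98 min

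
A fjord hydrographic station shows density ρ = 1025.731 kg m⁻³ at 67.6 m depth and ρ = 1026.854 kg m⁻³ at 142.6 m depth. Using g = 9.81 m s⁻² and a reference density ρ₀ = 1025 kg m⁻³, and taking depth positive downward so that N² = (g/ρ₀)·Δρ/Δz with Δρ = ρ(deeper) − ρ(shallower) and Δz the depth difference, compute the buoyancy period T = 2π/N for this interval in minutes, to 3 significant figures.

8.75 min

Δρ = 1026.854 − 1025.731 = 1.123 kg m⁻³ over Δz = 142.6 − 67.6 = 75 m.
N² = (9.81/1025) × (1.123/75) = 1.4331 × 10⁻⁴ s⁻².
N = √(1.4331 × 10⁻⁴) = 0.011971 rad s⁻¹, so T = 2π/N = 524.87 s = 8.7478 min ≈ 8.75 min.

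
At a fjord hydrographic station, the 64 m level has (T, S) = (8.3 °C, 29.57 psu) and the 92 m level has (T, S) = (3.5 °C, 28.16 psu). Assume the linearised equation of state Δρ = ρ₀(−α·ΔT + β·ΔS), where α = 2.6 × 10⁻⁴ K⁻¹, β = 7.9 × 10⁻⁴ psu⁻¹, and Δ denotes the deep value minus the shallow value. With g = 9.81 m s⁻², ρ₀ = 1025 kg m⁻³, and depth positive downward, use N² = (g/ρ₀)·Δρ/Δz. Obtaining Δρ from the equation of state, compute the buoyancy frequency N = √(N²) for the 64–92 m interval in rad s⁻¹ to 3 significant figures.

ΔT = -4.8 K, ΔS = -1.41 psu (deep − shallow).
Δρ/ρ₀ = −αΔT + βΔS = 1.248 × 10⁻³ − 1.1139 × 10⁻³ = 1.341 × 10⁻⁴, so Δρ ≈ 0.1375 kg m⁻³.
N² = (g/ρ₀)·Δρ/Δz = g·(Δρ/ρ₀)/Δz = 9.81 × 1.341 × 10⁻⁴ / 28 = 4.6983 × 10⁻⁵ s⁻².
N = √(4.6983 × 10⁻⁵) = 6.8544 × 10⁻³ rad s⁻¹ ≈ 6.85 × 10⁻³ rad s⁻¹.

6.85 × 10⁻³ rad s⁻¹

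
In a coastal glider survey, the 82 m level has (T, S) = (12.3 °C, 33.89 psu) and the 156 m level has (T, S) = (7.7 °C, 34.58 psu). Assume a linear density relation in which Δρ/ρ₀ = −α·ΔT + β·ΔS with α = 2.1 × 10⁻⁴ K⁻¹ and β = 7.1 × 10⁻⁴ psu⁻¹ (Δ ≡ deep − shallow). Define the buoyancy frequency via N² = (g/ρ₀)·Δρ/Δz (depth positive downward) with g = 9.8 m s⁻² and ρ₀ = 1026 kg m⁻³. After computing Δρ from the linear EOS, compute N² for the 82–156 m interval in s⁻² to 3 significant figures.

ΔT = -4.6 K, ΔS = +0.69 psu (deep − shallow).
Δρ/ρ₀ = −αΔT + βΔS = 9.66 × 10⁻⁴ + 4.899 × 10⁻⁴ = 1.4559 × 10⁻³, so Δρ ≈ 1.494 kg m⁻³.
N² = (g/ρ₀)·Δρ/Δz = g·(Δρ/ρ₀)/Δz = 9.8 × 1.4559 × 10⁻³ / 74 = 1.9281 × 10⁻⁴ s⁻² ≈ 1.93 × 10⁻⁴ s⁻².

1.93 × 10⁻⁴ s⁻²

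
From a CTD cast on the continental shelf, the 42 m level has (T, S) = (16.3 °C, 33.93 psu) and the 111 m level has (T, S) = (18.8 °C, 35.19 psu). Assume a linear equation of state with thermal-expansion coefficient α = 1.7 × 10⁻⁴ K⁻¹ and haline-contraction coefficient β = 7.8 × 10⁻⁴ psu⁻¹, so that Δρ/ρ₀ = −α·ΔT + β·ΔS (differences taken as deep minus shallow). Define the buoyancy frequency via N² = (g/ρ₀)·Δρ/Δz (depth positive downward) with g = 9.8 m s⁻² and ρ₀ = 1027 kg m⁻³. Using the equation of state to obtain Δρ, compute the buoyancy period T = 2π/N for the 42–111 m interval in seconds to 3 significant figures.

ΔT = +2.5 K, ΔS = +1.26 psu (deep − shallow).
Δρ/ρ₀ = −αΔT + βΔS = -4.25 × 10⁻⁴ + 9.828 × 10⁻⁴ = 5.578 × 10⁻⁴, so Δρ ≈ 0.5729 kg m⁻³.
N² = (g/ρ₀)·Δρ/Δz = g·(Δρ/ρ₀)/Δz = 9.8 × 5.578 × 10⁻⁴ / 69 = 7.9224 × 10⁻⁵ s⁻².
N = √(7.9224 × 10⁻⁵) = 8.9008 × 10⁻³ rad s⁻¹ → T = 2π/N = 705.91 s ≈ 706 s.

706 s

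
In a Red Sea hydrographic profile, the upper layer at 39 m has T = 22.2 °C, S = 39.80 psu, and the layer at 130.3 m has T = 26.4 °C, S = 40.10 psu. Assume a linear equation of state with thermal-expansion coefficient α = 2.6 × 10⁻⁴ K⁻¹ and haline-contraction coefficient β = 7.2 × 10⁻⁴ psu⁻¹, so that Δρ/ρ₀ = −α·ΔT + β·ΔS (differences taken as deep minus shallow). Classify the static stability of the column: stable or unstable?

unstable

ΔT = 26.4 − 22.2 = +4.2 K and ΔS = 40.10 − 39.80 = +0.30 psu (deep − shallow).
−αΔT = -1.092 × 10⁻³; βΔS = 2.16 × 10⁻⁴; sum Δρ/ρ₀ = -8.76 × 10⁻⁴.
Δρ/ρ₀ < 0, so Δρ < 0: deeper water is lighter → statically unstable; the column would overturn.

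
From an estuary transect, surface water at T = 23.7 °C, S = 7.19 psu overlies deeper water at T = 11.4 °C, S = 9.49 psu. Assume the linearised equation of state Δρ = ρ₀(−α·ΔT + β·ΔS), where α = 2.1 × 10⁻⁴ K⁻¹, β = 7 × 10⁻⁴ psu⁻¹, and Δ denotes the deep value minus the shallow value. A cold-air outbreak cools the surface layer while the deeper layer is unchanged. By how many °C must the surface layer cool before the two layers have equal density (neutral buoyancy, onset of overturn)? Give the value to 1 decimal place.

Neutral buoyancy requires Δρ = 0, i.e. −α(T_deep − T_surf′) + β(S_deep − S_surf) = 0.
T_surf′ = T_deep − (β/α)·ΔS = 11.4 − (7 × 10⁻⁴/2.1 × 10⁻⁴)·(+2.30) = 3.733 °C.
Cooling required: 23.7 − (3.733) = 19.967 °C.

20.0 °C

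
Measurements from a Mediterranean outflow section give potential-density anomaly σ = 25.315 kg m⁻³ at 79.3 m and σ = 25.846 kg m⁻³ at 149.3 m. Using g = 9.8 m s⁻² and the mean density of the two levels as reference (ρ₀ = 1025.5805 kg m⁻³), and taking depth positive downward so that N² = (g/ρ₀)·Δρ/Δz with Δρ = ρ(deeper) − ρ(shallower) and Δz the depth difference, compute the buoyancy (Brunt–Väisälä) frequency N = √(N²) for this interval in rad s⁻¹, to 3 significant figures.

8.51 × 10⁻³ rad s⁻¹

Δρ = 1025.846 − 1025.315 = 0.531 kg m⁻³ over Δz = 149.3 − 79.3 = 70 m.
N² = (9.8/1025.5805) × (0.531/70) = 7.2486 × 10⁻⁵ s⁻².
N = √(7.2486 × 10⁻⁵) = 8.5139 × 10⁻³ rad s⁻¹ ≈ 8.51 × 10⁻³ rad s⁻¹.
Since Δρ > 0 the layer is stably stratified.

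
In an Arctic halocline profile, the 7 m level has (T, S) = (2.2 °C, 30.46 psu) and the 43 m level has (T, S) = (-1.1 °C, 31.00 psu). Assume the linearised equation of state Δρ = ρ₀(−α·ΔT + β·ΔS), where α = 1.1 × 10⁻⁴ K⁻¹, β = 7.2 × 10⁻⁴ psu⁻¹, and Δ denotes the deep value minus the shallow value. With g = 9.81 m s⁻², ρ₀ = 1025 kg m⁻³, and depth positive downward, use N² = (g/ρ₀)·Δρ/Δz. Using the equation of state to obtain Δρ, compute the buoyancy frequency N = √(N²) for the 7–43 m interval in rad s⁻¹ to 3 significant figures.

ΔT = -3.3 K, ΔS = +0.54 psu (deep − shallow).
Δρ/ρ₀ = −αΔT + βΔS = 3.63 × 10⁻⁴ + 3.888 × 10⁻⁴ = 7.518 × 10⁻⁴, so Δρ ≈ 0.7706 kg m⁻³.
N² = (g/ρ₀)·Δρ/Δz = g·(Δρ/ρ₀)/Δz = 9.81 × 7.518 × 10⁻⁴ / 36 = 2.0487 × 10⁻⁴ s⁻².
N = √(2.0487 × 10⁻⁴) = 0.014313 rad s⁻¹ ≈ 0.0143 rad s⁻¹.

0.0143 rad s⁻¹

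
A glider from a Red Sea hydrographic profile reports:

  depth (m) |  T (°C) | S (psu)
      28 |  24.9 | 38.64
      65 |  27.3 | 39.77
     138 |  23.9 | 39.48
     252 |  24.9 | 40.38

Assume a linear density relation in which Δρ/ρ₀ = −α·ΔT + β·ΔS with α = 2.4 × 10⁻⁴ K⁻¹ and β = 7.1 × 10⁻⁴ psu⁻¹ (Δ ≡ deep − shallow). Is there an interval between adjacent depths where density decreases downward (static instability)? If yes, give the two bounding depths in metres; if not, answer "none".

Evaluate Δρ/ρ₀ = −αΔT + βΔS across each adjacent pair:
  28–65 m: −αΔT+βΔS = −(2.4 × 10⁻⁴)(+2.4)+(7.1 × 10⁻⁴)(+1.13) = 2.3 × 10⁻⁴ → stable
  65–138 m: −αΔT+βΔS = −(2.4 × 10⁻⁴)(-3.4)+(7.1 × 10⁻⁴)(-0.29) = 6.1 × 10⁻⁴ → stable
  138–252 m: −αΔT+βΔS = −(2.4 × 10⁻⁴)(+1.0)+(7.1 × 10⁻⁴)(+0.90) = 4.0 × 10⁻⁴ → stable
Every interval has Δρ > 0: the column is stably stratified throughout.

none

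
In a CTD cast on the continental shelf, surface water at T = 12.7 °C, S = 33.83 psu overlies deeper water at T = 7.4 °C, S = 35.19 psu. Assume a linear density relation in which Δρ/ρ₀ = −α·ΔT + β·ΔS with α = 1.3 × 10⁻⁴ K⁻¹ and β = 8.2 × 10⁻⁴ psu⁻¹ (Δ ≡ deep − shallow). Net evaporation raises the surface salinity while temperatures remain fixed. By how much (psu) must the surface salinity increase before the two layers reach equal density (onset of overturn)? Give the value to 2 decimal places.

2.20 psu

Neutral buoyancy requires −α(T_deep − T_surf) + β(S_deep − S_surf′) = 0.
S_surf′ = S_deep − (α/β)·ΔT = 35.19 − (1.3 × 10⁻⁴/8.2 × 10⁻⁴)·(-5.3) = 36.0302 psu.
Increase required: 36.0302 − 33.83 = 2.2002 psu.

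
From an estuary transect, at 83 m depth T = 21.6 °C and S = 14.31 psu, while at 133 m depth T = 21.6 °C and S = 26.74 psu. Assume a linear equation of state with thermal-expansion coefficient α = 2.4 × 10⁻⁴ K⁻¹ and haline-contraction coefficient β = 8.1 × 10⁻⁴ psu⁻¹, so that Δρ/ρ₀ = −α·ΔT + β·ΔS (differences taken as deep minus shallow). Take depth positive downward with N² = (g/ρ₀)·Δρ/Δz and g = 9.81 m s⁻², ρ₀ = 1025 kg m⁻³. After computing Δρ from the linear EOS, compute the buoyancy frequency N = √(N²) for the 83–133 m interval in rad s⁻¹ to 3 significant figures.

0.0444 rad s⁻¹

ΔT = +0.0 K, ΔS = +12.43 psu (deep − shallow).
Δρ/ρ₀ = −αΔT + βΔS = 0 + 0.0100683 = 0.0100683, so Δρ ≈ 10.32 kg m⁻³.
N² = (g/ρ₀)·Δρ/Δz = g·(Δρ/ρ₀)/Δz = 9.81 × 0.0100683 / 50 = 1.9754 × 10⁻³ s⁻².
N = √(1.9754 × 10⁻³) = 0.044445 rad s⁻¹ ≈ 0.0444 rad s⁻¹.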